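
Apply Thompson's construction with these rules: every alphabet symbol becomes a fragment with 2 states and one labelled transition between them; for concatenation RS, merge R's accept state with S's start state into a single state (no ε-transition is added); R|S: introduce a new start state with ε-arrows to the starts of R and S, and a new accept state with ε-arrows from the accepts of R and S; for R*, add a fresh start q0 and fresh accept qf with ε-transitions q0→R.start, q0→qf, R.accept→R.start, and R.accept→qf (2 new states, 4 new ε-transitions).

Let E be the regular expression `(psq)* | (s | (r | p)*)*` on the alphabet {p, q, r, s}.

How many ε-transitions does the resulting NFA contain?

By structural recursion:
Each of the 6 symbol leaves contributes 0 ε-transitions.
  psq — 0 ε-transitions
  (psq)* — 4 ε-transitions
  r | p — 4 ε-transitions
  (r | p)* — 8 ε-transitions
  s | (r | p)* — 12 ε-transitions
  (s | (r | p)*)* — 16 ε-transitions
  (psq)* | (s | (r | p)*)* — 24 ε-transitions

24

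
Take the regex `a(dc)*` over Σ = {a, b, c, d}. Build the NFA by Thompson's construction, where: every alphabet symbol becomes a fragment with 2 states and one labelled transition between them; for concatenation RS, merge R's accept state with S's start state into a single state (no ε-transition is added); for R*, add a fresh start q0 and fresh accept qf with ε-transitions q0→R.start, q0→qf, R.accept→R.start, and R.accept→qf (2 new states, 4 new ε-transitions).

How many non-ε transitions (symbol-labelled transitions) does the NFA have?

3

Per subexpression:
Each of the 3 symbol leaves contributes exactly 1 symbol transition.
  dc : 2 symbol transitions
  (dc)* : 2 symbol transitions
  a(dc)* : 3 symbol transitions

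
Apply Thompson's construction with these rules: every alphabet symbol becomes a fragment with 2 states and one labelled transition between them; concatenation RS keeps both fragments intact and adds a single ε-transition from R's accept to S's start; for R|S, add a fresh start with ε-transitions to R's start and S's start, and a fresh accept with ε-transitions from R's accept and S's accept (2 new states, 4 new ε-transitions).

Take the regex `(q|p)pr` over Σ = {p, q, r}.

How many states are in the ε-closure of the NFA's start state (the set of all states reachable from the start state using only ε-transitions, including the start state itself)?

3

Work bottom-up. For each fragment F, track |ε-closure(F.start)| and whether F's accept lies in that closure (i.e. whether F accepts ε). A single-symbol fragment has closure size 1 and does not accept ε.
  q|p : new start ε-reaches every alternative's start; none of them accept ε, so the new accept is not reached: |ε-closure| = 1 + 1 + 1 = 3
  (q|p)pr : same as the first factor's closure: |ε-closure| = 3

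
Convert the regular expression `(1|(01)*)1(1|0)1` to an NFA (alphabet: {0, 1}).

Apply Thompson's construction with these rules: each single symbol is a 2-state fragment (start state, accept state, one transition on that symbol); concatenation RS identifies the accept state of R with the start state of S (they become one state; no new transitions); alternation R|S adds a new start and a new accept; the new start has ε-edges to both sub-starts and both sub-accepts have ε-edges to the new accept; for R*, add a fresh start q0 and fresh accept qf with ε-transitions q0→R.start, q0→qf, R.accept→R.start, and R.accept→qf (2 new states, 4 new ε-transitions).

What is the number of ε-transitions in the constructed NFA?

12

Building bottom-up:
Each of the 7 symbol leaves contributes 0 ε-transitions.
  01 : 0 ε-transitions
  (01)* : 4 ε-transitions
  1|(01)* : 8 ε-transitions
  1|0 : 4 ε-transitions
  (1|(01)*)1(1|0)1 : 12 ε-transitions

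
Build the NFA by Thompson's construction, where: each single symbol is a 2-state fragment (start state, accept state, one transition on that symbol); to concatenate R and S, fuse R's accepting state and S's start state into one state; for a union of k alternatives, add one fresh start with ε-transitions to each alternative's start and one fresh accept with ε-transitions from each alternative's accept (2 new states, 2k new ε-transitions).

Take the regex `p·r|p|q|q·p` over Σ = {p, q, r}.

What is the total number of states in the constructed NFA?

12

By structural recursion:
Each of the 6 symbol leaves contributes a 2-state fragment.
  p·r → 3 states
  q·p → 3 states
  p·r|p|q|q·p → 12 states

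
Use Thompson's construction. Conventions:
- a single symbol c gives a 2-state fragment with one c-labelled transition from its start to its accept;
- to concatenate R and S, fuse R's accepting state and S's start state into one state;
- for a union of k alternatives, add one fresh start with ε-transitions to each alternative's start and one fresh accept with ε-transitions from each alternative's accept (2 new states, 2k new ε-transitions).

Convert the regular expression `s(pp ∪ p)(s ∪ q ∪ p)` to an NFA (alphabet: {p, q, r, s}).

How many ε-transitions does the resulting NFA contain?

10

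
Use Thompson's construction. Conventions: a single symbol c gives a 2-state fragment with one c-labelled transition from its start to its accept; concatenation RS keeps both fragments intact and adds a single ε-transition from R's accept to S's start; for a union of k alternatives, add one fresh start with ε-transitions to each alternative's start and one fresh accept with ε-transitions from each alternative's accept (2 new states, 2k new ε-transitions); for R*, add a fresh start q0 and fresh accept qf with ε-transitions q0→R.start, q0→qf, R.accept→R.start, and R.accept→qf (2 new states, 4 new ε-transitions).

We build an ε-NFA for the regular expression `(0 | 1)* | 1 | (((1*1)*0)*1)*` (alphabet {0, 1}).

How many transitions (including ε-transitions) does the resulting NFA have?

40

Recursing over subexpressions:
Each of the 7 symbol leaves contributes 1 transition (1 symbol, 0 ε).
  0 | 1 — 6 transitions (2 symbol, 4 ε)
  (0 | 1)* — 10 transitions (2 symbol, 8 ε)
  1* — 5 transitions (1 symbol, 4 ε)
  1*1 — 7 transitions (2 symbol, 5 ε)
  (1*1)* — 11 transitions (2 symbol, 9 ε)
  (1*1)*0 — 13 transitions (3 symbol, 10 ε)
  ((1*1)*0)* — 17 transitions (3 symbol, 14 ε)
  ((1*1)*0)*1 — 19 transitions (4 symbol, 15 ε)
  (((1*1)*0)*1)* — 23 transitions (4 symbol, 19 ε)
  (0 | 1)* | 1 | (((1*1)*0)*1)* — 40 transitions (7 symbol, 33 ε)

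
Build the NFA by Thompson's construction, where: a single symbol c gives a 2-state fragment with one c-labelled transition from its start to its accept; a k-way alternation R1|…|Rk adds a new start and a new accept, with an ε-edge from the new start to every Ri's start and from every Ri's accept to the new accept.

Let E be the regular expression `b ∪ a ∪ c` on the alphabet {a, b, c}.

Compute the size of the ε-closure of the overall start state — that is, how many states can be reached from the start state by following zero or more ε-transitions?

Let C(F) = |ε-closure(F.start)| within fragment F, and note whether F accepts ε. Symbol fragments have C = 1 and do not accept ε. Then:
  b ∪ a ∪ c : new start ε-reaches every alternative's start; none of them accept ε, so the new accept is not reached: C = 1 + 1 + 1 + 1 = 4

4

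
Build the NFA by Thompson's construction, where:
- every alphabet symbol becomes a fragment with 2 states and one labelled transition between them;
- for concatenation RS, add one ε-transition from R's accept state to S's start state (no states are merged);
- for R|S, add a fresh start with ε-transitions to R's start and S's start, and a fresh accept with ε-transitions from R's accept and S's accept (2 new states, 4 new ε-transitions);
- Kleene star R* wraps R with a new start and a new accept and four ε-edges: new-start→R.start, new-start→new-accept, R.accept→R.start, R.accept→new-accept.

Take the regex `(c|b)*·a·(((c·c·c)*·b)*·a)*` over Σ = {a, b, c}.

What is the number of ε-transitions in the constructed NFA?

By structural recursion:
Each of the 8 symbol leaves contributes 0 ε-transitions.
  c|b — 4 ε-transitions
  (c|b)* — 8 ε-transitions
  c·c·c — 2 ε-transitions
  (c·c·c)* — 6 ε-transitions
  (c·c·c)*·b — 7 ε-transitions
  ((c·c·c)*·b)* — 11 ε-transitions
  ((c·c·c)*·b)*·a — 12 ε-transitions
  (((c·c·c)*·b)*·a)* — 16 ε-transitions
  (c|b)*·a·(((c·c·c)*·b)*·a)* — 26 ε-transitions

26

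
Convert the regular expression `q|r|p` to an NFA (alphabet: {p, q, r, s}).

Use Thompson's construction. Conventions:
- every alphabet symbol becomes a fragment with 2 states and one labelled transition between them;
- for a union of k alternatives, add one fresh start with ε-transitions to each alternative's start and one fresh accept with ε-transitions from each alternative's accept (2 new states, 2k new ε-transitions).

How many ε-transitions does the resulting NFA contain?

6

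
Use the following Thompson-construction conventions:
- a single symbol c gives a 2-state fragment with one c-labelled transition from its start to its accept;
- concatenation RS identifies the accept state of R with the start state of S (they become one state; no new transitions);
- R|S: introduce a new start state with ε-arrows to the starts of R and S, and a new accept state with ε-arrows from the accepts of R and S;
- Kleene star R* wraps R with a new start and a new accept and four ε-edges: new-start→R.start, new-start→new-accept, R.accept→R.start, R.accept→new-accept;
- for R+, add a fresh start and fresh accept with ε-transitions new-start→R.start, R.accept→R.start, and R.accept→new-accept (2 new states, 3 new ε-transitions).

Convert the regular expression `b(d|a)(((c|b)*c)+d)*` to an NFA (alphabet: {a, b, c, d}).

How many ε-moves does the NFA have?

Per subexpression:
Each of the 7 symbol leaves contributes 0 ε-transitions.
  d|a → 4 ε-transitions
  c|b → 4 ε-transitions
  (c|b)* → 8 ε-transitions
  (c|b)*c → 8 ε-transitions
  ((c|b)*c)+ → 11 ε-transitions
  ((c|b)*c)+d → 11 ε-transitions
  (((c|b)*c)+d)* → 15 ε-transitions
  b(d|a)(((c|b)*c)+d)* → 19 ε-transitions

19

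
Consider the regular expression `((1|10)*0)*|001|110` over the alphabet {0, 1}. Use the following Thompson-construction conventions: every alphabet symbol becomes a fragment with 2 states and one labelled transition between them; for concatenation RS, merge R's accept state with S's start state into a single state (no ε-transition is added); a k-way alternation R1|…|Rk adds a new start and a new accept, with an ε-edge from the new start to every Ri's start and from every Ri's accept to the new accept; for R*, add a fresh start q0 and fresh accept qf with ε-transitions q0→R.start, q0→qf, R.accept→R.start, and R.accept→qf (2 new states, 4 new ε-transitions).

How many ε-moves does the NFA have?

Bottom-up over the parse tree:
Each of the 10 symbol leaves contributes 0 ε-transitions.
  10 → 0 ε-transitions
  1|10 → 4 ε-transitions
  (1|10)* → 8 ε-transitions
  (1|10)*0 → 8 ε-transitions
  ((1|10)*0)* → 12 ε-transitions
  001 → 0 ε-transitions
  110 → 0 ε-transitions
  ((1|10)*0)*|001|110 → 18 ε-transitions

18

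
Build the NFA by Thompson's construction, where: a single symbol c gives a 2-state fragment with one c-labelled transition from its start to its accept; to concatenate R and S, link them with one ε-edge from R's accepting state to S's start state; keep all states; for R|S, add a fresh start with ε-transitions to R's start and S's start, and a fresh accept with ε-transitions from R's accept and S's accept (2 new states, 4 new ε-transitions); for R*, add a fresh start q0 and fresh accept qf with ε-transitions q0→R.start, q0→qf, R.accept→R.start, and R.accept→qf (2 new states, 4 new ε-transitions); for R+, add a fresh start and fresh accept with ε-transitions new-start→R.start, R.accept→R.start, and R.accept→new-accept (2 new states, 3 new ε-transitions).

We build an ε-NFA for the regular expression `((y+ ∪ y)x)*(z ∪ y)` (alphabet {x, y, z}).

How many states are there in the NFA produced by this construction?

Recursing over subexpressions:
Each of the 5 symbol leaves contributes a 2-state fragment.
  y+ : 4 states
  y+ ∪ y : 8 states
  (y+ ∪ y)x : 10 states
  ((y+ ∪ y)x)* : 12 states
  z ∪ y : 6 states
  ((y+ ∪ y)x)*(z ∪ y) : 18 states

18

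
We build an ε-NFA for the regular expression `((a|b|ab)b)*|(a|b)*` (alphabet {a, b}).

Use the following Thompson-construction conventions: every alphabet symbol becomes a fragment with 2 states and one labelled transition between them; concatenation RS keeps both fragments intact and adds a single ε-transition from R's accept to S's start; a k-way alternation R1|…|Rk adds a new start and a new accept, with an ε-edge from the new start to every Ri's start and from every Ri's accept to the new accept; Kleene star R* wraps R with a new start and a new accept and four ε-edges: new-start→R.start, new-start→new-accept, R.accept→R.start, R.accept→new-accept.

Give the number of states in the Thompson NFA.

Building bottom-up:
Each of the 7 symbol leaves contributes a 2-state fragment.
  ab — 4 states
  a|b|ab — 10 states
  (a|b|ab)b — 12 states
  ((a|b|ab)b)* — 14 states
  a|b — 6 states
  (a|b)* — 8 states
  ((a|b|ab)b)*|(a|b)* — 24 states

24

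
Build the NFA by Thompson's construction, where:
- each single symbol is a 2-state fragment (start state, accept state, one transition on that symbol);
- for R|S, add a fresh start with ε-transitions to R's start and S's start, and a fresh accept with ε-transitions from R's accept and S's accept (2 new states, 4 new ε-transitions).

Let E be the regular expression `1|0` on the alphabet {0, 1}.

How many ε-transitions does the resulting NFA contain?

Bottom-up over the parse tree:
Each of the 2 symbol leaves contributes 0 ε-transitions.
  1|0 = 4 ε-transitions

4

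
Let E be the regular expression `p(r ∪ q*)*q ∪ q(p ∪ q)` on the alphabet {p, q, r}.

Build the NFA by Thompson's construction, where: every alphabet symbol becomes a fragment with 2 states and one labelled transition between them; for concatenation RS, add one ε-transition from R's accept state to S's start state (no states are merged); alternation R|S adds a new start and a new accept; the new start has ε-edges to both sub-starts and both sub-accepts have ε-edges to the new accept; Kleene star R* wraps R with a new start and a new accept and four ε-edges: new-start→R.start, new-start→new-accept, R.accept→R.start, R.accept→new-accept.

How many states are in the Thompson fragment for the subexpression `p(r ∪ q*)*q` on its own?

14

Fragment for `p(r ∪ q*)*q`:
Each of the 4 symbol leaves contributes a 2-state fragment.
  q* — 4 states
  r ∪ q* — 8 states
  (r ∪ q*)* — 10 states
  p(r ∪ q*)*q — 14 states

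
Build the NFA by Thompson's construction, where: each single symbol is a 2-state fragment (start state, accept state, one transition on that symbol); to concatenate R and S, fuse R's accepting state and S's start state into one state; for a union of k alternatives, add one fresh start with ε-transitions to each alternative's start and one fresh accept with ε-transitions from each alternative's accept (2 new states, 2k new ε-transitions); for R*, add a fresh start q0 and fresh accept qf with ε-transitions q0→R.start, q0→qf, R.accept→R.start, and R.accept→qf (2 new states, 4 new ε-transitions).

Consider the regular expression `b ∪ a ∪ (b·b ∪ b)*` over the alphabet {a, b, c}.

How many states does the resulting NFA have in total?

15

Per subexpression:
Each of the 5 symbol leaves contributes a 2-state fragment.
  b·b — 3 states
  b·b ∪ b — 7 states
  (b·b ∪ b)* — 9 states
  b ∪ a ∪ (b·b ∪ b)* — 15 states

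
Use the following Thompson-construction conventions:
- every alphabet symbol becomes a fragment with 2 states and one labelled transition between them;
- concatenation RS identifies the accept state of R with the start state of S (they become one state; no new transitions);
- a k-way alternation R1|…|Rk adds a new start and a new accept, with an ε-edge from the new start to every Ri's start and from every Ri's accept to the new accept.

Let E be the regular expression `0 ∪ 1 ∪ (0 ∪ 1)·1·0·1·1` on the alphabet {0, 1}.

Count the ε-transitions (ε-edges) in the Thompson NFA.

Recursing over subexpressions:
Each of the 8 symbol leaves contributes 0 ε-transitions.
  0 ∪ 1 → 4 ε-transitions
  (0 ∪ 1)·1·0·1·1 → 4 ε-transitions
  0 ∪ 1 ∪ (0 ∪ 1)·1·0·1·1 → 10 ε-transitions

10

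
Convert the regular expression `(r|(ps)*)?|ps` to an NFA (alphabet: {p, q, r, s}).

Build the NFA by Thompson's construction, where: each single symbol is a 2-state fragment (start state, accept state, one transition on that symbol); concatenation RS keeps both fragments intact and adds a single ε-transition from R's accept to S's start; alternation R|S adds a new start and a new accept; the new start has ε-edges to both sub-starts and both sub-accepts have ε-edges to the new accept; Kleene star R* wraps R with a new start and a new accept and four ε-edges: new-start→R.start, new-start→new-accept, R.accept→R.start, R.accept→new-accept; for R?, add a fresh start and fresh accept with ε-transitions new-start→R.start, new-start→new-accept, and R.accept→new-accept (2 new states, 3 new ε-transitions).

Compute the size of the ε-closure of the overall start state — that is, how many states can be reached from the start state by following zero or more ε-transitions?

Let C(F) = |ε-closure(F.start)| within fragment F, and note whether F accepts ε. Symbol fragments have C = 1 and do not accept ε. Then:
  ps — C equals the left operand's closure size = 1 (its accept is not ε-reachable, so the closure stops there)
  (ps)* — C = 1 (new start) + 1 (body) + 1 (new accept) = 3
  r|(ps)* — C = 1 (new start) + (1 + 3) + 1 (new accept, since some branch ε-reaches its own accept) = 6
  (r|(ps)*)? — new start has ε-edges to the inner start and to the new accept, so C = 2 + 6 = 8
  ps — C equals the left operand's closure size = 1 (its accept is not ε-reachable, so the closure stops there)
  (r|(ps)*)?|ps — C = 1 (new start) + (8 + 1) + 1 (new accept, since some branch ε-reaches its own accept) = 11

11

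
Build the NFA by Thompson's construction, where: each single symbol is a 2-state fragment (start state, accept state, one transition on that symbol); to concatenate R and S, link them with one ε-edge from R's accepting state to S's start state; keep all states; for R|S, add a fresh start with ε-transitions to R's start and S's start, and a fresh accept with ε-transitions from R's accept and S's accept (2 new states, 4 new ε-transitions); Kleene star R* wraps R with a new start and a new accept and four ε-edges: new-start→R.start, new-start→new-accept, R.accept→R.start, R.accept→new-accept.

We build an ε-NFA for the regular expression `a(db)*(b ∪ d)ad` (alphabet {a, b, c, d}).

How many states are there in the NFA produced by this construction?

Recursing over subexpressions:
Each of the 7 symbol leaves contributes a 2-state fragment.
  db → 4 states
  (db)* → 6 states
  b ∪ d → 6 states
  a(db)*(b ∪ d)ad → 18 states

18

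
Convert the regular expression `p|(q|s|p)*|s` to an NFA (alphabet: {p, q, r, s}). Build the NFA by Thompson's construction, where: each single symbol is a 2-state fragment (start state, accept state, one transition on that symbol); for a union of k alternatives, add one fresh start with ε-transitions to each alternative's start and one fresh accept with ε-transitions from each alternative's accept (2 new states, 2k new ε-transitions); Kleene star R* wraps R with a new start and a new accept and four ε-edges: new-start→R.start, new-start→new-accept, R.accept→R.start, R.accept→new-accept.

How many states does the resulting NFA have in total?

16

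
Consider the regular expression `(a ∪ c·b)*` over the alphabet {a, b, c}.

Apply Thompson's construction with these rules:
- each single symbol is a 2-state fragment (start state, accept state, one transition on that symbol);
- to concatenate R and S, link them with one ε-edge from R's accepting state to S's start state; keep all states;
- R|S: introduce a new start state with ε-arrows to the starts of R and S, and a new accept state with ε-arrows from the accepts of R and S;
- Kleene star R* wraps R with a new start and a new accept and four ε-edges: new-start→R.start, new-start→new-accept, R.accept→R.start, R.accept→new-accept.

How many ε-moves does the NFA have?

9

Building bottom-up:
Each of the 3 symbol leaves contributes 0 ε-transitions.
  c·b — 1 ε-transition
  a ∪ c·b — 5 ε-transitions
  (a ∪ c·b)* — 9 ε-transitions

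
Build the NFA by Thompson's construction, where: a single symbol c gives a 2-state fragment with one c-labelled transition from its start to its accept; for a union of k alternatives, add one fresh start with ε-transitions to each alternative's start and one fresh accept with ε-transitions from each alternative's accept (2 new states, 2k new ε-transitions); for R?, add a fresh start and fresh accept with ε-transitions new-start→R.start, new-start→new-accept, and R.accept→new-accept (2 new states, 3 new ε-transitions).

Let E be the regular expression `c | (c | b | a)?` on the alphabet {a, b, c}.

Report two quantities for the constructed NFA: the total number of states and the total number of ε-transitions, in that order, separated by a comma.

Bottom-up over the parse tree:
Each of the 4 symbol leaves contributes 2 states and 0 ε-transitions.
  c | b | a = 8 states, 6 ε-transitions
  (c | b | a)? = 10 states, 9 ε-transitions
  c | (c | b | a)? = 14 states, 13 ε-transitions

14, 13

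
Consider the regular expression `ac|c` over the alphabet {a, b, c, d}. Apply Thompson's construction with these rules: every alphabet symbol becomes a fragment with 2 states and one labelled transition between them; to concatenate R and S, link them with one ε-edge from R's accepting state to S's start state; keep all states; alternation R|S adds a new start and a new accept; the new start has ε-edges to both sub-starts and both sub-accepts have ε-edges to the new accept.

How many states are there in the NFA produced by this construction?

8

Building bottom-up:
Each of the 3 symbol leaves contributes a 2-state fragment.
  ac = 4 states
  ac|c = 8 states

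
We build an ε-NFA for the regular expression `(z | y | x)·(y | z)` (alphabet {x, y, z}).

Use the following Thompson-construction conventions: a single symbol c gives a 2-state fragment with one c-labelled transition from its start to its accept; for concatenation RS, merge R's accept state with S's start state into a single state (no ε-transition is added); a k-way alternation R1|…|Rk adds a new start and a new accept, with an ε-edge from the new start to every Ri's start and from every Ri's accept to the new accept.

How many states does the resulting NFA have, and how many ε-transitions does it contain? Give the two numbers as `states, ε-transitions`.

13, 10

Bottom-up over the parse tree:
Each of the 5 symbol leaves contributes 2 states and 0 ε-transitions.
  z | y | x → 8 states, 6 ε-transitions
  y | z → 6 states, 4 ε-transitions
  (z | y | x)·(y | z) → 13 states, 10 ε-transitions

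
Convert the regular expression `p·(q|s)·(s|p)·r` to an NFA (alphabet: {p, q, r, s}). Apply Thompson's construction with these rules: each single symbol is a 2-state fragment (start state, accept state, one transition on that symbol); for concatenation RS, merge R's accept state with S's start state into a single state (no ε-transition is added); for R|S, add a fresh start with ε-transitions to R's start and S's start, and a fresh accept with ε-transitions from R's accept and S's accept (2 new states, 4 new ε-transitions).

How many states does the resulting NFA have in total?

13

Building bottom-up:
Each of the 6 symbol leaves contributes a 2-state fragment.
  q|s — 6 states
  s|p — 6 states
  p·(q|s)·(s|p)·r — 13 states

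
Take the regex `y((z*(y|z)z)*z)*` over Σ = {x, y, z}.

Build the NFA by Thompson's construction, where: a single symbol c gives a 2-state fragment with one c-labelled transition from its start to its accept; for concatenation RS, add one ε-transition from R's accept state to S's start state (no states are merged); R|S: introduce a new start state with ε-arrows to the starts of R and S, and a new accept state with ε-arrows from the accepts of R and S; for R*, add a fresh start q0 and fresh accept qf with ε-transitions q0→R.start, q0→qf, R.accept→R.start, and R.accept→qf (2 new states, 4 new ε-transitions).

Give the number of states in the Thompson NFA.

20

By structural recursion:
Each of the 6 symbol leaves contributes a 2-state fragment.
  z* = 4 states
  y|z = 6 states
  z*(y|z)z = 12 states
  (z*(y|z)z)* = 14 states
  (z*(y|z)z)*z = 16 states
  ((z*(y|z)z)*z)* = 18 states
  y((z*(y|z)z)*z)* = 20 states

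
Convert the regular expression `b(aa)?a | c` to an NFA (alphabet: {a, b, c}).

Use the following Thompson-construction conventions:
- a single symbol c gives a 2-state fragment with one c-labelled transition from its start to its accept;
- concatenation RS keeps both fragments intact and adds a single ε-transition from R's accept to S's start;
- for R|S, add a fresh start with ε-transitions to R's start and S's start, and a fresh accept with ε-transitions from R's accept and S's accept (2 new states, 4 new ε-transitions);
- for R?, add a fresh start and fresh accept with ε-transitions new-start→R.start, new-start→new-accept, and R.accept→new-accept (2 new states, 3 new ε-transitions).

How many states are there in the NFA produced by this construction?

Recursing over subexpressions:
Each of the 5 symbol leaves contributes a 2-state fragment.
  aa : 4 states
  (aa)? : 6 states
  b(aa)?a : 10 states
  b(aa)?a | c : 14 states

14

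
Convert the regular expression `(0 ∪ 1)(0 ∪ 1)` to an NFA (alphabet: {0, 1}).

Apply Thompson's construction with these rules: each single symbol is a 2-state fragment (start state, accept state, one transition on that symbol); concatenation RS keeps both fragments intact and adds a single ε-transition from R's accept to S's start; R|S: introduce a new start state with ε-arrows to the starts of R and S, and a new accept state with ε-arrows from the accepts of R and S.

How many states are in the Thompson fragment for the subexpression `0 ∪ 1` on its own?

6

Fragment for `0 ∪ 1`:
Each of the 2 symbol leaves contributes a 2-state fragment.
  0 ∪ 1 : 6 states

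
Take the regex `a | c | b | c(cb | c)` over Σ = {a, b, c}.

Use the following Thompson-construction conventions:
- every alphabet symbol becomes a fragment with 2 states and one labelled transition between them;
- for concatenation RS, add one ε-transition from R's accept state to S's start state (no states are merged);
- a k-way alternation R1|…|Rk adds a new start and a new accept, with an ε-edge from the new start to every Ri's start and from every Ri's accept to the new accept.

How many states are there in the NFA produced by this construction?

Recursing over subexpressions:
Each of the 7 symbol leaves contributes a 2-state fragment.
  cb = 4 states
  cb | c = 8 states
  c(cb | c) = 10 states
  a | c | b | c(cb | c) = 18 states

18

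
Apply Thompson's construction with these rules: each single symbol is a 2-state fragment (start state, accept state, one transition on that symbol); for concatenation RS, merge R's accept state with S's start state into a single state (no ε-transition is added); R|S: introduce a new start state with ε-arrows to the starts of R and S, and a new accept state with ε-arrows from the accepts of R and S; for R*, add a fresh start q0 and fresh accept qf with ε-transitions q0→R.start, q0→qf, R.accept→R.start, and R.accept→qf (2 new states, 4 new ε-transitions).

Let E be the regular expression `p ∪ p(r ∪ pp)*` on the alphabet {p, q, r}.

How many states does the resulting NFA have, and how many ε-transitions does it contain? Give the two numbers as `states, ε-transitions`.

Recursing over subexpressions:
Each of the 5 symbol leaves contributes 2 states and 0 ε-transitions.
  pp → 3 states, 0 ε-transitions
  r ∪ pp → 7 states, 4 ε-transitions
  (r ∪ pp)* → 9 states, 8 ε-transitions
  p(r ∪ pp)* → 10 states, 8 ε-transitions
  p ∪ p(r ∪ pp)* → 14 states, 12 ε-transitions

14, 12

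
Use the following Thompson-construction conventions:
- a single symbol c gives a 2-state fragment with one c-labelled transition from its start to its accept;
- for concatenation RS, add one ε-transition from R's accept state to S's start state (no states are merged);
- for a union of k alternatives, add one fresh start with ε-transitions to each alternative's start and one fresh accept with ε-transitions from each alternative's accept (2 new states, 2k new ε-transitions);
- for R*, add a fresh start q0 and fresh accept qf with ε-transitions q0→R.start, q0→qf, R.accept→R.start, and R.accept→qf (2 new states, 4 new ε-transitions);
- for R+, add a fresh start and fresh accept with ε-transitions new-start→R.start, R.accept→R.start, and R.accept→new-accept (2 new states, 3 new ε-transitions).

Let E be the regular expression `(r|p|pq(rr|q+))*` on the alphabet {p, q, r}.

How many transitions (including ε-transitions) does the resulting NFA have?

27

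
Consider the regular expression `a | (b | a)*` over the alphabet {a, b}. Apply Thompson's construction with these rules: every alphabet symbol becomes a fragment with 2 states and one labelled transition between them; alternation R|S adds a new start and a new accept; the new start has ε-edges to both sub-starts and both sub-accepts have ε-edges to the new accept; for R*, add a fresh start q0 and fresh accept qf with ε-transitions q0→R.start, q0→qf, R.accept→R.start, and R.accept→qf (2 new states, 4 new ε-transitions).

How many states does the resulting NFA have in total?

12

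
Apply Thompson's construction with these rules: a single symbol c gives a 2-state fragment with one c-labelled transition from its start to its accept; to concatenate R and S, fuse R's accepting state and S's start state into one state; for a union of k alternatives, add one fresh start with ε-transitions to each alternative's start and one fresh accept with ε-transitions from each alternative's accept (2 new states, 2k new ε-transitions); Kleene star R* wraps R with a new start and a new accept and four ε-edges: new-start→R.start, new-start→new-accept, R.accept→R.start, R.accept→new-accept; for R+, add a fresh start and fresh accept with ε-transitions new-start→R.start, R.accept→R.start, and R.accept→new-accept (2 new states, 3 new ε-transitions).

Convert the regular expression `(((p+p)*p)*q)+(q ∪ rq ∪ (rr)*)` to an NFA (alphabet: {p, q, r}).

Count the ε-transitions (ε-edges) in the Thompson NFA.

Building bottom-up:
Each of the 9 symbol leaves contributes 0 ε-transitions.
  p+ = 3 ε-transitions
  p+p = 3 ε-transitions
  (p+p)* = 7 ε-transitions
  (p+p)*p = 7 ε-transitions
  ((p+p)*p)* = 11 ε-transitions
  ((p+p)*p)*q = 11 ε-transitions
  (((p+p)*p)*q)+ = 14 ε-transitions
  rq = 0 ε-transitions
  rr = 0 ε-transitions
  (rr)* = 4 ε-transitions
  q ∪ rq ∪ (rr)* = 10 ε-transitions
  (((p+p)*p)*q)+(q ∪ rq ∪ (rr)*) = 24 ε-transitions

24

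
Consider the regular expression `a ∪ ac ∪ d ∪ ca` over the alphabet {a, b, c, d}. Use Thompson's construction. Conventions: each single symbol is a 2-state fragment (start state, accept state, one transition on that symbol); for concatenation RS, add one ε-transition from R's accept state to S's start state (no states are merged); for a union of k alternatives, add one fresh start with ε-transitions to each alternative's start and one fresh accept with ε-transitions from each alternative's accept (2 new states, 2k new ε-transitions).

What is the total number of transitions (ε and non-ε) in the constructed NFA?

16

Building bottom-up:
Each of the 6 symbol leaves contributes 1 transition (1 symbol, 0 ε).
  ac : 3 transitions (2 symbol, 1 ε)
  ca : 3 transitions (2 symbol, 1 ε)
  a ∪ ac ∪ d ∪ ca : 16 transitions (6 symbol, 10 ε)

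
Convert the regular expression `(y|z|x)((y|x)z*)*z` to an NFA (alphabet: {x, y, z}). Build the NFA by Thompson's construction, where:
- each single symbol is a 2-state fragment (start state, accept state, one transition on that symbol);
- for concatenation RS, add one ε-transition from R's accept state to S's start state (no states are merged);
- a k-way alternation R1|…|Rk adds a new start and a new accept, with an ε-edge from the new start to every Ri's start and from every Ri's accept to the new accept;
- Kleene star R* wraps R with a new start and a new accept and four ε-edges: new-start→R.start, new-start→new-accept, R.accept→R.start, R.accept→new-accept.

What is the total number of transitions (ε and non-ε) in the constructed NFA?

28

By structural recursion:
Each of the 7 symbol leaves contributes 1 transition (1 symbol, 0 ε).
  y|z|x : 9 transitions (3 symbol, 6 ε)
  y|x : 6 transitions (2 symbol, 4 ε)
  z* : 5 transitions (1 symbol, 4 ε)
  (y|x)z* : 12 transitions (3 symbol, 9 ε)
  ((y|x)z*)* : 16 transitions (3 symbol, 13 ε)
  (y|z|x)((y|x)z*)*z : 28 transitions (7 symbol, 21 ε)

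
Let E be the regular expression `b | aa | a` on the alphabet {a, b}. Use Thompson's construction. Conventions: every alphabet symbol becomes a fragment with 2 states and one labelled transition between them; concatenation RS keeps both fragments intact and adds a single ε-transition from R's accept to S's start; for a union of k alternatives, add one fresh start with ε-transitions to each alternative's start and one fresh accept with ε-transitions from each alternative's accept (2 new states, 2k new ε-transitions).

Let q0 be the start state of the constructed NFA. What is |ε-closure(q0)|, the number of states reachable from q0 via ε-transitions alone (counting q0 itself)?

Compute the ε-closure size of each fragment's start state recursively; a symbol fragment's start has no outgoing ε-edge, so its closure is just itself (size 1).
  aa : C equals the left operand's closure size = 1 (its accept is not ε-reachable, so the closure stops there)
  b | aa | a : C = 1 + 1 + 1 + 1 = 4 (the new accept is not ε-reachable since no branch accepts ε)

4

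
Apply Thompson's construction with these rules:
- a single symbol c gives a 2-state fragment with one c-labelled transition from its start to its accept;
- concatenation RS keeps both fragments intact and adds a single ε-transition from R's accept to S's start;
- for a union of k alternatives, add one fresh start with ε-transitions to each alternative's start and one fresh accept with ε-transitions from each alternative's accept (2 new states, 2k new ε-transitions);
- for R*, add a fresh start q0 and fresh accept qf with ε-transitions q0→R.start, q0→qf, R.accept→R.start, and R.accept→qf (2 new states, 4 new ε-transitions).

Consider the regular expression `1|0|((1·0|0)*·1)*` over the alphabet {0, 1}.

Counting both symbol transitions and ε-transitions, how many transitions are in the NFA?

Recursing over subexpressions:
Each of the 6 symbol leaves contributes 1 transition (1 symbol, 0 ε).
  1·0 = 3 transitions (2 symbol, 1 ε)
  1·0|0 = 8 transitions (3 symbol, 5 ε)
  (1·0|0)* = 12 transitions (3 symbol, 9 ε)
  (1·0|0)*·1 = 14 transitions (4 symbol, 10 ε)
  ((1·0|0)*·1)* = 18 transitions (4 symbol, 14 ε)
  1|0|((1·0|0)*·1)* = 26 transitions (6 symbol, 20 ε)

26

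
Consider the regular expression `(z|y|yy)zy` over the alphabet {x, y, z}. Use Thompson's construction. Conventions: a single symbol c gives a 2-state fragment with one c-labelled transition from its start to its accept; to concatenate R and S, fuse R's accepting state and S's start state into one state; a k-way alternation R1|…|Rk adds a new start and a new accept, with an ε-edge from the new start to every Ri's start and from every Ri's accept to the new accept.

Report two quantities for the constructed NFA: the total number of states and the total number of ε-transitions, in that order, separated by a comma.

11, 6

Bottom-up over the parse tree:
Each of the 6 symbol leaves contributes 2 states and 0 ε-transitions.
  yy : 3 states, 0 ε-transitions
  z|y|yy : 9 states, 6 ε-transitions
  (z|y|yy)zy : 11 states, 6 ε-transitions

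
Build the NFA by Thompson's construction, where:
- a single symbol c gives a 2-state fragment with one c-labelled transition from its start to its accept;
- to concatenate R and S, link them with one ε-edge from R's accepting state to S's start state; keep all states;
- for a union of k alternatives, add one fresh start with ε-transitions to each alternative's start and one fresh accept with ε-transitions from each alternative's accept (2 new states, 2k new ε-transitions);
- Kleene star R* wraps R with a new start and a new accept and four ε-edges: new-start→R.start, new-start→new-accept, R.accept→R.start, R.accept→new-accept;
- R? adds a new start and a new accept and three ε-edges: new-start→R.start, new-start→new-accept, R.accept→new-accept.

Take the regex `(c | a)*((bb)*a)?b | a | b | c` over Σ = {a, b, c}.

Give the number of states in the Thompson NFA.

28

Building bottom-up:
Each of the 9 symbol leaves contributes a 2-state fragment.
  c | a — 6 states
  (c | a)* — 8 states
  bb — 4 states
  (bb)* — 6 states
  (bb)*a — 8 states
  ((bb)*a)? — 10 states
  (c | a)*((bb)*a)?b — 20 states
  (c | a)*((bb)*a)?b | a | b | c — 28 states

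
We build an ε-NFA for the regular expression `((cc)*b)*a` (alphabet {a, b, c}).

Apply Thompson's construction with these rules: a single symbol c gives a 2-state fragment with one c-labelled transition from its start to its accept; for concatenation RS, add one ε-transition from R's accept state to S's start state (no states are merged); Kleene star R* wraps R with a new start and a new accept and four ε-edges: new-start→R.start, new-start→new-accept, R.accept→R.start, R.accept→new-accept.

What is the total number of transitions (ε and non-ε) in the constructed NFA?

Recursing over subexpressions:
Each of the 4 symbol leaves contributes 1 transition (1 symbol, 0 ε).
  cc → 3 transitions (2 symbol, 1 ε)
  (cc)* → 7 transitions (2 symbol, 5 ε)
  (cc)*b → 9 transitions (3 symbol, 6 ε)
  ((cc)*b)* → 13 transitions (3 symbol, 10 ε)
  ((cc)*b)*a → 15 transitions (4 symbol, 11 ε)

15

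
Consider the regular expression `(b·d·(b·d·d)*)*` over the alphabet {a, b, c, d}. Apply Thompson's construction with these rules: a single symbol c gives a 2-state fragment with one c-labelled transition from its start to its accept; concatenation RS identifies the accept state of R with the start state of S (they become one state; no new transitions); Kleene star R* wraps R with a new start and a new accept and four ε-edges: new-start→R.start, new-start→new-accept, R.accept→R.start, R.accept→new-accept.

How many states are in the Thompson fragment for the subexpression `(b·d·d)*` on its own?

Fragment for `(b·d·d)*`:
Each of the 3 symbol leaves contributes a 2-state fragment.
  b·d·d : 4 states
  (b·d·d)* : 6 states

6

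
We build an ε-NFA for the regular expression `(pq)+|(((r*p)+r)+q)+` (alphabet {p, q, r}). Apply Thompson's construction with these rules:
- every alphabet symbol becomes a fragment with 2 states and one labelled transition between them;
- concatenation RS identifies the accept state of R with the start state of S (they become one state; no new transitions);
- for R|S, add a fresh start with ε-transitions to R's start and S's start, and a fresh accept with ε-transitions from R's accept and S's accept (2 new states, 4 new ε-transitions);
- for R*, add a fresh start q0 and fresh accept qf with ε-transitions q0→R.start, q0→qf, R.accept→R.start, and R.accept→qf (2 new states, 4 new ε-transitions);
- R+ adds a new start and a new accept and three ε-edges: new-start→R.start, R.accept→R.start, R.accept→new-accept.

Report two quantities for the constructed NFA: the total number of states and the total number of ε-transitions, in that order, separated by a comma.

20, 20

Bottom-up over the parse tree:
Each of the 6 symbol leaves contributes 2 states and 0 ε-transitions.
  pq = 3 states, 0 ε-transitions
  (pq)+ = 5 states, 3 ε-transitions
  r* = 4 states, 4 ε-transitions
  r*p = 5 states, 4 ε-transitions
  (r*p)+ = 7 states, 7 ε-transitions
  (r*p)+r = 8 states, 7 ε-transitions
  ((r*p)+r)+ = 10 states, 10 ε-transitions
  ((r*p)+r)+q = 11 states, 10 ε-transitions
  (((r*p)+r)+q)+ = 13 states, 13 ε-transitions
  (pq)+|(((r*p)+r)+q)+ = 20 states, 20 ε-transitions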